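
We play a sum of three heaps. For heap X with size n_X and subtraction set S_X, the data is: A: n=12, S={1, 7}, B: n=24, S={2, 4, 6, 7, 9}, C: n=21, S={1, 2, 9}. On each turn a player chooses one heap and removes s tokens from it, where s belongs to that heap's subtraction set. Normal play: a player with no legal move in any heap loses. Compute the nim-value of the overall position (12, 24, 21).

0

Heap A, S = {1, 7}:
n :  0  1  2  3  4  5  6  7  8  9 10 11 12
G :  0  1  0  1  0  1  0  1  0  1  0  1  0
G_A(12) = 0.
Heap B, S = {2, 4, 6, 7, 9}:
G(0) = 0
G(1) = mex{} = 0
G(2) = mex{0} = 1
G(3) = mex{0} = 1
G(4) = mex{1,0} = 2
G(5) = mex{1,0} = 2
G(6) = mex{2,1,0} = 3
G(7) = mex{2,1,0,0} = 3
G(8) = mex{3,2,1,0} = 4
G(9) = mex{3,2,1,1,0} = 4
G(10) = mex{4,3,2,1,0} = 5
G(11) = mex{4,3,2,2,1} = 0
G(12) = mex{5,4,3,2,1} = 0
G(13) = mex{0,4,3,3,2} = 1
G(14) = mex{0,5,4,3,2} = 1
G(15) = mex{1,0,4,4,3} = 2
G(16) = mex{1,0,5,4,3} = 2
G(17) = mex{2,1,0,5,4} = 3
G(18) = mex{2,1,0,0,4} = 3
G(19) = mex{3,2,1,0,5} = 4
G(20) = mex{3,2,1,1,0} = 4
G(21) = mex{4,3,2,1,0} = 5
G(22) = mex{4,3,2,2,1} = 0
G(23) = mex{5,4,3,2,1} = 0
G(24) = mex{0,4,3,3,2} = 1
G_B(24) = 1.
Heap C, S = {1, 2, 9}:
n :  0  1  2  3  4  5  6  7  8  9 10 11 12 13 14 15 16 17 18 19 20 21
G :  0  1  2  0  1  2  0  1  2  3  0  1  2  0  1  2  0  1  2  3  0  1
G_C(21) = 1.
Combined Grundy value = 0 ⊕ 1 ⊕ 1 = 0.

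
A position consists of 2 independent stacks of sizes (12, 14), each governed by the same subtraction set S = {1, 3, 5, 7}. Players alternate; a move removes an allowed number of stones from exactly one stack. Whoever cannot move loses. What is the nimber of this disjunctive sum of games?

All stacks use S = {1, 3, 5, 7}:
n :  0  1  2  3  4  5  6  7  8  9 10 11 12 13 14
G :  0  1  0  1  0  1  0  1  0  1  0  1  0  1  0
Stack A: G(12) = 0.
Stack B: G(14) = 0.
Combined Grundy value = 0 ⊕ 0 = 0.

0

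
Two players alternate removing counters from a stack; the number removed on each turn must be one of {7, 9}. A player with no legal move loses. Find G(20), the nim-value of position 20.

G(0) = 0
G(1) = mex{} = 0
G(2) = mex{} = 0
G(3) = mex{} = 0
G(4) = mex{} = 0
G(5) = mex{} = 0
G(6) = mex{} = 0
G(7) = mex{0} = 1
G(8) = mex{0} = 1
G(9) = mex{0,0} = 1
G(10) = mex{0,0} = 1
G(11) = mex{0,0} = 1
G(12) = mex{0,0} = 1
G(13) = mex{0,0} = 1
G(14) = mex{1,0} = 2
G(15) = mex{1,0} = 2
G(16) = mex{1,1} = 0
G(17) = mex{1,1} = 0
G(18) = mex{1,1} = 0
G(19) = mex{1,1} = 0
G(20) = mex{1,1} = 0

0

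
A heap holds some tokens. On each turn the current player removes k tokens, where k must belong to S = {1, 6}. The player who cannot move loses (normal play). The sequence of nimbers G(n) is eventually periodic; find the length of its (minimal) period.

G(0) = 0
G(1) = mex{0} = 1
G(2) = mex{1} = 0
G(3) = mex{0} = 1
G(4) = mex{1} = 0
G(5) = mex{0} = 1
G(6) = mex{1,0} = 2
G(7) = mex{2,1} = 0
G(8) = mex{0,0} = 1
G(9) = mex{1,1} = 0
G(10) = mex{0,0} = 1
G(11) = mex{1,1} = 0
G(12) = mex{0,2} = 1
G(13) = mex{1,0} = 2
G(14) = mex{2,1} = 0
G(15) = mex{0,0} = 1
G(n+7) = G(n) holds for n = 0,…,5 (a full window of length max(S) = 6), so the sequence is purely periodic with period 7.

7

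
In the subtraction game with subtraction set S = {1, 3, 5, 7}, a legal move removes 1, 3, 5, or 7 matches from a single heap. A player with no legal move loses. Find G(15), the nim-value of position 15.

n :  0  1  2  3  4  5  6  7  8  9 10 11 12 13 14 15
G :  0  1  0  1  0  1  0  1  0  1  0  1  0  1  0  1

1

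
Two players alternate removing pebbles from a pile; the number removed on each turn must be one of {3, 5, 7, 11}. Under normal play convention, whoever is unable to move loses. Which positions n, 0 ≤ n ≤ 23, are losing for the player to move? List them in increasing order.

0, 1, 2, 10, 14, 16, 18, 20, 22

n :  0  1  2  3  4  5  6  7  8  9 10 11 12 13 14 15 16 17 18 19 20 21 22 23
G :  0  0  0  1  1  1  2  2  2  3  0  3  4  1  0  3  0  1  0  1  0  1  0  1
P-positions are exactly the n with G(n) = 0.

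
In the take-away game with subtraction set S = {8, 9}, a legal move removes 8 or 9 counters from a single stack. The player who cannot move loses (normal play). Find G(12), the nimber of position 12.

1

n :  0  1  2  3  4  5  6  7  8  9 10 11 12
G :  0  0  0  0  0  0  0  0  1  1  1  1  1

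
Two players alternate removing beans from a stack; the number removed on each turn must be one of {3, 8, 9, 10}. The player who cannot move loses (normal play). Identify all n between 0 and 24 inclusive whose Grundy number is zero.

G(0) = 0
G(1) = mex{} = 0
G(2) = mex{} = 0
G(3) = mex{0} = 1
G(4) = mex{0} = 1
G(5) = mex{0} = 1
G(6) = mex{1} = 0
G(7) = mex{1} = 0
G(8) = mex{1,0} = 2
G(9) = mex{0,0,0} = 1
G(10) = mex{0,0,0,0} = 1
G(11) = mex{2,1,0,0} = 3
G(12) = mex{1,1,1,0} = 2
G(13) = mex{1,1,1,1} = 0
G(14) = mex{3,0,1,1} = 2
G(15) = mex{2,0,0,1} = 3
G(16) = mex{0,2,0,0} = 1
G(17) = mex{2,1,2,0} = 3
G(18) = mex{3,1,1,2} = 0
G(19) = mex{1,3,1,1} = 0
G(20) = mex{3,2,3,1} = 0
G(21) = mex{0,0,2,3} = 1
G(22) = mex{0,2,0,2} = 1
G(23) = mex{0,3,2,0} = 1
G(24) = mex{1,1,3,2} = 0
P-positions are exactly the n with G(n) = 0.

0, 1, 2, 6, 7, 13, 18, 19, 20, 24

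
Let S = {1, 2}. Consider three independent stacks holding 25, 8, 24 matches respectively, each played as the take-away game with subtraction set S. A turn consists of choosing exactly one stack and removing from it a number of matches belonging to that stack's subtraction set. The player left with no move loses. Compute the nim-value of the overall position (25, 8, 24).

All stacks use S = {1, 2}:
n :  0  1  2  3  4  5  6  7  8  9 10 11 12 13 14 15 16 17 18 19 20 21 22 23 24 25
G :  0  1  2  0  1  2  0  1  2  0  1  2  0  1  2  0  1  2  0  1  2  0  1  2  0  1
Stack A: G(25) = 1.
Stack B: G(8) = 2.
Stack C: G(24) = 0.
Combined Grundy value = 1 ⊕ 2 ⊕ 0 = 3.

3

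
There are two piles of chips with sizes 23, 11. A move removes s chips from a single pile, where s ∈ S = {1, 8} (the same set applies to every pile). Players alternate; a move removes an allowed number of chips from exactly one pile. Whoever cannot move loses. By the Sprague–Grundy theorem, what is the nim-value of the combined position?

1

All piles use S = {1, 8}:
n :  0  1  2  3  4  5  6  7  8  9 10 11 12 13 14 15 16 17 18 19 20 21 22 23
G :  0  1  0  1  0  1  0  1  2  0  1  0  1  0  1  0  1  2  0  1  0  1  0  1
Pile A: G(23) = 1.
Pile B: G(11) = 0.
Combined Grundy value = 1 ⊕ 0 = 1.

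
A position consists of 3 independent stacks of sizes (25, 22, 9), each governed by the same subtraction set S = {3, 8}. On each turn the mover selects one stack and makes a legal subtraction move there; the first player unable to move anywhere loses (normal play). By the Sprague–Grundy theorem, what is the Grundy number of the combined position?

0

All stacks use S = {3, 8}:
G(0) = 0
G(1) = mex{} = 0
G(2) = mex{} = 0
G(3) = mex{0} = 1
G(4) = mex{0} = 1
G(5) = mex{0} = 1
G(6) = mex{1} = 0
G(7) = mex{1} = 0
G(8) = mex{1,0} = 2
G(9) = mex{0,0} = 1
G(10) = mex{0,0} = 1
G(11) = mex{2,1} = 0
G(12) = mex{1,1} = 0
G(13) = mex{1,1} = 0
G(14) = mex{0,0} = 1
G(15) = mex{0,0} = 1
G(16) = mex{0,2} = 1
G(17) = mex{1,1} = 0
G(18) = mex{1,1} = 0
G(19) = mex{1,0} = 2
G(20) = mex{0,0} = 1
G(21) = mex{0,0} = 1
G(22) = mex{2,1} = 0
G(23) = mex{1,1} = 0
G(24) = mex{1,1} = 0
G(25) = mex{0,0} = 1
Stack A: G(25) = 1.
Stack B: G(22) = 0.
Stack C: G(9) = 1.
Combined Grundy value = 1 ⊕ 0 ⊕ 1 = 0.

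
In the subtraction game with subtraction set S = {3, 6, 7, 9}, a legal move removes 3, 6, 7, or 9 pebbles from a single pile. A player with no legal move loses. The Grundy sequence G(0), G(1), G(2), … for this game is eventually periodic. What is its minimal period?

12

n :  0  1  2  3  4  5  6  7  8  9 10 11 12 13 14 15 16 17 18 19 20 21 22 23 24 25
G :  0  0  0  1  1  1  2  2  2  3  3  3  0  0  0  1  1  1  2  2  2  3  3  3  0  0
G(n+12) = G(n) holds for n = 0,…,8 (a full window of length max(S) = 9), so the sequence is purely periodic with period 12.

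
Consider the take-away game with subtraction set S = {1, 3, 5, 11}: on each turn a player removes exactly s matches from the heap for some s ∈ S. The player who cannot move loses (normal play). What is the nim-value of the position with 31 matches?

G(0) = 0
G(1) = mex{0} = 1
G(2) = mex{1} = 0
G(3) = mex{0,0} = 1
G(4) = mex{1,1} = 0
G(5) = mex{0,0,0} = 1
G(6) = mex{1,1,1} = 0
G(7) = mex{0,0,0} = 1
G(8) = mex{1,1,1} = 0
G(9) = mex{0,0,0} = 1
G(10) = mex{1,1,1} = 0
G(11) = mex{0,0,0,0} = 1
G(12) = mex{1,1,1,1} = 0
G(13) = mex{0,0,0,0} = 1
G(14) = mex{1,1,1,1} = 0
G(15) = mex{0,0,0,0} = 1
G(16) = mex{1,1,1,1} = 0
G(17) = mex{0,0,0,0} = 1
G(18) = mex{1,1,1,1} = 0
G(19) = mex{0,0,0,0} = 1
G(20) = mex{1,1,1,1} = 0
G(21) = mex{0,0,0,0} = 1
G(22) = mex{1,1,1,1} = 0
G(23) = mex{0,0,0,0} = 1
G(24) = mex{1,1,1,1} = 0
G(25) = mex{0,0,0,0} = 1
G(26) = mex{1,1,1,1} = 0
G(27) = mex{0,0,0,0} = 1
G(28) = mex{1,1,1,1} = 0
G(29) = mex{0,0,0,0} = 1
G(30) = mex{1,1,1,1} = 0
G(31) = mex{0,0,0,0} = 1

1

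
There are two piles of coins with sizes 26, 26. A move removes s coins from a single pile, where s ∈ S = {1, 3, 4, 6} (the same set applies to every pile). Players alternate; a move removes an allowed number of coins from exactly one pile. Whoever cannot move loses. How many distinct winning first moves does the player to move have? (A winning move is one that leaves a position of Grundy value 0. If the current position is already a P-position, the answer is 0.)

0

All piles use S = {1, 3, 4, 6}:
G(0) = 0
G(1) = mex{0} = 1
G(2) = mex{1} = 0
G(3) = mex{0,0} = 1
G(4) = mex{1,1,0} = 2
G(5) = mex{2,0,1} = 3
G(6) = mex{3,1,0,0} = 2
G(7) = mex{2,2,1,1} = 0
G(8) = mex{0,3,2,0} = 1
G(9) = mex{1,2,3,1} = 0
G(10) = mex{0,0,2,2} = 1
G(11) = mex{1,1,0,3} = 2
G(12) = mex{2,0,1,2} = 3
G(13) = mex{3,1,0,0} = 2
G(14) = mex{2,2,1,1} = 0
G(15) = mex{0,3,2,0} = 1
G(16) = mex{1,2,3,1} = 0
G(17) = mex{0,0,2,2} = 1
G(18) = mex{1,1,0,3} = 2
G(19) = mex{2,0,1,2} = 3
G(20) = mex{3,1,0,0} = 2
G(21) = mex{2,2,1,1} = 0
G(22) = mex{0,3,2,0} = 1
G(23) = mex{1,2,3,1} = 0
G(24) = mex{0,0,2,2} = 1
G(25) = mex{1,1,0,3} = 2
G(26) = mex{2,0,1,2} = 3
Pile A: G(26) = 3.
Pile B: G(26) = 3.
Combined Grundy value = 3 ⊕ 3 = 0.
A winning move leaves total XOR = 0, i.e. changes one component's Grundy value g to g ⊕ X where X is the current total.
Pile A: target g' = 3⊕0 = 3, but every legal move changes the Grundy value (mex property), so 0 moves.
Pile B: target g' = 3⊕0 = 3, but every legal move changes the Grundy value (mex property), so 0 moves.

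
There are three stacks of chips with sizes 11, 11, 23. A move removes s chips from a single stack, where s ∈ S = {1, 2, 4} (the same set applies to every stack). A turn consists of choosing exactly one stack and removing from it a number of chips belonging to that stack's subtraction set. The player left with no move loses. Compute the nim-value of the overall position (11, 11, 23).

All stacks use S = {1, 2, 4}:
n :  0  1  2  3  4  5  6  7  8  9 10 11 12 13 14 15 16 17 18 19 20 21 22 23
G :  0  1  2  0  1  2  0  1  2  0  1  2  0  1  2  0  1  2  0  1  2  0  1  2
Stack A: G(11) = 2.
Stack B: G(11) = 2.
Stack C: G(23) = 2.
Combined Grundy value = 2 ⊕ 2 ⊕ 2 = 2.

2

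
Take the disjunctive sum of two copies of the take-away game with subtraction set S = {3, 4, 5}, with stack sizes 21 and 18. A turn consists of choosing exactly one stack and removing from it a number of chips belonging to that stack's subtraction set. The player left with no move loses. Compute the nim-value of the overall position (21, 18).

1

All stacks use S = {3, 4, 5}:
n :  0  1  2  3  4  5  6  7  8  9 10 11 12 13 14 15 16 17 18 19 20 21
G :  0  0  0  1  1  1  2  2  0  0  0  1  1  1  2  2  0  0  0  1  1  1
Stack A: G(21) = 1.
Stack B: G(18) = 0.
Combined Grundy value = 1 ⊕ 0 = 1.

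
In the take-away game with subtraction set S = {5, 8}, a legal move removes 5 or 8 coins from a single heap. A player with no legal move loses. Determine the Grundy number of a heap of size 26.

0

n :  0  1  2  3  4  5  6  7  8  9 10 11 12 13 14 15 16 17 18 19 20 21 22 23 24 25 26
G :  0  0  0  0  0  1  1  1  1  1  2  2  2  0  0  0  0  0  1  1  1  1  1  2  2  2  0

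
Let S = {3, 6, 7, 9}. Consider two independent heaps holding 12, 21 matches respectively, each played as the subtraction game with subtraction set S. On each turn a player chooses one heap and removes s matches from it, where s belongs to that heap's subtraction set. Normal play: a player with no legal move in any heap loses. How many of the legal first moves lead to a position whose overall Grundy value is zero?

All heaps use S = {3, 6, 7, 9}:
n :  0  1  2  3  4  5  6  7  8  9 10 11 12 13 14 15 16 17 18 19 20 21
G :  0  0  0  1  1  1  2  2  2  3  3  3  0  0  0  1  1  1  2  2  2  3
Heap A: G(12) = 0.
Heap B: G(21) = 3.
Combined Grundy value = 0 ⊕ 3 = 3.
A winning move leaves total XOR = 0, i.e. changes one component's Grundy value g to g ⊕ X where X is the current total.
Heap A: need g' = 0⊕3 = 3. Options: 12−3→G=3, 12−6→G=2, 12−7→G=1, 12−9→G=1. Hits: 1.
Heap B: need g' = 3⊕3 = 0. Options: 21−3→G=2, 21−6→G=1, 21−7→G=0, 21−9→G=0. Hits: 2.

3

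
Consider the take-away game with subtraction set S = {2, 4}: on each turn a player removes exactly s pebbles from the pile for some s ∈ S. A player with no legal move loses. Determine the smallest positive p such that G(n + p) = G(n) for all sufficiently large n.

n :  0  1  2  3  4  5  6  7  8  9 10 11 12 13 14
G :  0  0  1  1  2  2  0  0  1  1  2  2  0  0  1
G(n+6) = G(n) holds for n = 0,…,3 (a full window of length max(S) = 4), so the sequence is purely periodic with period 6.

6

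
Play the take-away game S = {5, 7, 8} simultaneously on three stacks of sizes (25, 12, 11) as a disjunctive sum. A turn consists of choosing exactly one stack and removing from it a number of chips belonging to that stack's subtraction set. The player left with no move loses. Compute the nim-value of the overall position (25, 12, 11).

All stacks use S = {5, 7, 8}:
n :  0  1  2  3  4  5  6  7  8  9 10 11 12 13 14 15 16 17 18 19 20 21 22 23 24 25
G :  0  0  0  0  0  1  1  1  1  1  2  2  2  0  0  0  0  0  1  1  1  1  1  2  2  2
Stack A: G(25) = 2.
Stack B: G(12) = 2.
Stack C: G(11) = 2.
Combined Grundy value = 2 ⊕ 2 ⊕ 2 = 2.

2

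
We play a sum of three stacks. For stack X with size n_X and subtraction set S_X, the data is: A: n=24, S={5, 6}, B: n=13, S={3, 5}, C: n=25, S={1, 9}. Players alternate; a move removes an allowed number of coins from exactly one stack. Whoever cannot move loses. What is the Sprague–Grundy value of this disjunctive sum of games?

Stack A, S = {5, 6}:
G(0) = 0
G(1) = mex{} = 0
G(2) = mex{} = 0
G(3) = mex{} = 0
G(4) = mex{} = 0
G(5) = mex{0} = 1
G(6) = mex{0,0} = 1
G(7) = mex{0,0} = 1
G(8) = mex{0,0} = 1
G(9) = mex{0,0} = 1
G(10) = mex{1,0} = 2
G(11) = mex{1,1} = 0
G(12) = mex{1,1} = 0
G(13) = mex{1,1} = 0
G(14) = mex{1,1} = 0
G(15) = mex{2,1} = 0
G(16) = mex{0,2} = 1
G(17) = mex{0,0} = 1
G(18) = mex{0,0} = 1
G(19) = mex{0,0} = 1
G(20) = mex{0,0} = 1
G(21) = mex{1,0} = 2
G(22) = mex{1,1} = 0
G(23) = mex{1,1} = 0
G(24) = mex{1,1} = 0
G_A(24) = 0.
Stack B, S = {3, 5}:
G(0) = 0
G(1) = mex{} = 0
G(2) = mex{} = 0
G(3) = mex{0} = 1
G(4) = mex{0} = 1
G(5) = mex{0,0} = 1
G(6) = mex{1,0} = 2
G(7) = mex{1,0} = 2
G(8) = mex{1,1} = 0
G(9) = mex{2,1} = 0
G(10) = mex{2,1} = 0
G(11) = mex{0,2} = 1
G(12) = mex{0,2} = 1
G(13) = mex{0,0} = 1
G_B(13) = 1.
Stack C, S = {1, 9}:
G(0) = 0
G(1) = mex{0} = 1
G(2) = mex{1} = 0
G(3) = mex{0} = 1
G(4) = mex{1} = 0
G(5) = mex{0} = 1
G(6) = mex{1} = 0
G(7) = mex{0} = 1
G(8) = mex{1} = 0
G(9) = mex{0,0} = 1
G(10) = mex{1,1} = 0
G(11) = mex{0,0} = 1
G(12) = mex{1,1} = 0
G(13) = mex{0,0} = 1
G(14) = mex{1,1} = 0
G(15) = mex{0,0} = 1
G(16) = mex{1,1} = 0
G(17) = mex{0,0} = 1
G(18) = mex{1,1} = 0
G(19) = mex{0,0} = 1
G(20) = mex{1,1} = 0
G(21) = mex{0,0} = 1
G(22) = mex{1,1} = 0
G(23) = mex{0,0} = 1
G(24) = mex{1,1} = 0
G(25) = mex{0,0} = 1
G_C(25) = 1.
Combined Grundy value = 0 ⊕ 1 ⊕ 1 = 0.

0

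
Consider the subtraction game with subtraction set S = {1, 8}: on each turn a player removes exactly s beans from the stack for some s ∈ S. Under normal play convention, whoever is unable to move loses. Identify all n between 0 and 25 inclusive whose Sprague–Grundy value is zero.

0, 2, 4, 6, 9, 11, 13, 15, 18, 20, 22, 24

G(0) = 0
G(1) = mex{0} = 1
G(2) = mex{1} = 0
G(3) = mex{0} = 1
G(4) = mex{1} = 0
G(5) = mex{0} = 1
G(6) = mex{1} = 0
G(7) = mex{0} = 1
G(8) = mex{1,0} = 2
G(9) = mex{2,1} = 0
G(10) = mex{0,0} = 1
G(11) = mex{1,1} = 0
G(12) = mex{0,0} = 1
G(13) = mex{1,1} = 0
G(14) = mex{0,0} = 1
G(15) = mex{1,1} = 0
G(16) = mex{0,2} = 1
G(17) = mex{1,0} = 2
G(18) = mex{2,1} = 0
G(19) = mex{0,0} = 1
G(20) = mex{1,1} = 0
G(21) = mex{0,0} = 1
G(22) = mex{1,1} = 0
G(23) = mex{0,0} = 1
G(24) = mex{1,1} = 0
G(25) = mex{0,2} = 1
P-positions are exactly the n with G(n) = 0.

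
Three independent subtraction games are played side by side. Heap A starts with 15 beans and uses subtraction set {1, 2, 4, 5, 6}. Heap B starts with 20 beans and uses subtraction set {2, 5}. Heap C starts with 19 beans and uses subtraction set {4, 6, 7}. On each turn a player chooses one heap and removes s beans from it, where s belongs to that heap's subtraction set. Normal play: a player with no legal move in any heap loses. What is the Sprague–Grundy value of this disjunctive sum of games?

Heap A, S = {1, 2, 4, 5, 6}:
n :  0  1  2  3  4  5  6  7  8  9 10 11 12 13 14 15
G :  0  1  2  0  1  2  3  4  5  3  0  1  2  0  1  2
G_A(15) = 2.
Heap B, S = {2, 5}:
G(0) = 0
G(1) = mex{} = 0
G(2) = mex{0} = 1
G(3) = mex{0} = 1
G(4) = mex{1} = 0
G(5) = mex{1,0} = 2
G(6) = mex{0,0} = 1
G(7) = mex{2,1} = 0
G(8) = mex{1,1} = 0
G(9) = mex{0,0} = 1
G(10) = mex{0,2} = 1
G(11) = mex{1,1} = 0
G(12) = mex{1,0} = 2
G(13) = mex{0,0} = 1
G(14) = mex{2,1} = 0
G(15) = mex{1,1} = 0
G(16) = mex{0,0} = 1
G(17) = mex{0,2} = 1
G(18) = mex{1,1} = 0
G(19) = mex{1,0} = 2
G(20) = mex{0,0} = 1
G_B(20) = 1.
Heap C, S = {4, 6, 7}:
G(0) = 0
G(1) = mex{} = 0
G(2) = mex{} = 0
G(3) = mex{} = 0
G(4) = mex{0} = 1
G(5) = mex{0} = 1
G(6) = mex{0,0} = 1
G(7) = mex{0,0,0} = 1
G(8) = mex{1,0,0} = 2
G(9) = mex{1,0,0} = 2
G(10) = mex{1,1,0} = 2
G(11) = mex{1,1,1} = 0
G(12) = mex{2,1,1} = 0
G(13) = mex{2,1,1} = 0
G(14) = mex{2,2,1} = 0
G(15) = mex{0,2,2} = 1
G(16) = mex{0,2,2} = 1
G(17) = mex{0,0,2} = 1
G(18) = mex{0,0,0} = 1
G(19) = mex{1,0,0} = 2
G_C(19) = 2.
Combined Grundy value = 2 ⊕ 1 ⊕ 2 = 1.

1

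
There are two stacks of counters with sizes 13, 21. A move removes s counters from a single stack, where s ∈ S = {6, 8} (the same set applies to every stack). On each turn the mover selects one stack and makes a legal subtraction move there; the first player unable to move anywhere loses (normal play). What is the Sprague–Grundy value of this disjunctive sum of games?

3

All stacks use S = {6, 8}:
G(0) = 0
G(1) = mex{} = 0
G(2) = mex{} = 0
G(3) = mex{} = 0
G(4) = mex{} = 0
G(5) = mex{} = 0
G(6) = mex{0} = 1
G(7) = mex{0} = 1
G(8) = mex{0,0} = 1
G(9) = mex{0,0} = 1
G(10) = mex{0,0} = 1
G(11) = mex{0,0} = 1
G(12) = mex{1,0} = 2
G(13) = mex{1,0} = 2
G(14) = mex{1,1} = 0
G(15) = mex{1,1} = 0
G(16) = mex{1,1} = 0
G(17) = mex{1,1} = 0
G(18) = mex{2,1} = 0
G(19) = mex{2,1} = 0
G(20) = mex{0,2} = 1
G(21) = mex{0,2} = 1
Stack A: G(13) = 2.
Stack B: G(21) = 1.
Combined Grundy value = 2 ⊕ 1 = 3.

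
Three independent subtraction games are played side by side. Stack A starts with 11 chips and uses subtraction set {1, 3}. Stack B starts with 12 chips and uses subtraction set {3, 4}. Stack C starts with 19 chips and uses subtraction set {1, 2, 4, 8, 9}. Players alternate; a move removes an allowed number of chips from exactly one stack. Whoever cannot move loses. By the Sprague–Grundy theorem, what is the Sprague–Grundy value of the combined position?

0

Stack A, S = {1, 3}:
n :  0  1  2  3  4  5  6  7  8  9 10 11
G :  0  1  0  1  0  1  0  1  0  1  0  1
G_A(11) = 1.
Stack B, S = {3, 4}:
n :  0  1  2  3  4  5  6  7  8  9 10 11 12
G :  0  0  0  1  1  1  2  0  0  0  1  1  1
G_B(12) = 1.
Stack C, S = {1, 2, 4, 8, 9}:
n :  0  1  2  3  4  5  6  7  8  9 10 11 12 13 14 15 16 17 18 19
G :  0  1  2  0  1  2  0  1  2  3  4  5  3  0  1  2  0  1  2  0
G_C(19) = 0.
Combined Grundy value = 1 ⊕ 1 ⊕ 0 = 0.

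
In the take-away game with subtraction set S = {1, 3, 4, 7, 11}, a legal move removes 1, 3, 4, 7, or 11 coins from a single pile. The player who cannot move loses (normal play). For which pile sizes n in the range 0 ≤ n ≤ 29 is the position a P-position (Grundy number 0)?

G(0) = 0
G(1) = mex{0} = 1
G(2) = mex{1} = 0
G(3) = mex{0,0} = 1
G(4) = mex{1,1,0} = 2
G(5) = mex{2,0,1} = 3
G(6) = mex{3,1,0} = 2
G(7) = mex{2,2,1,0} = 3
G(8) = mex{3,3,2,1} = 0
G(9) = mex{0,2,3,0} = 1
G(10) = mex{1,3,2,1} = 0
G(11) = mex{0,0,3,2,0} = 1
G(12) = mex{1,1,0,3,1} = 2
G(13) = mex{2,0,1,2,0} = 3
G(14) = mex{3,1,0,3,1} = 2
G(15) = mex{2,2,1,0,2} = 3
G(16) = mex{3,3,2,1,3} = 0
G(17) = mex{0,2,3,0,2} = 1
G(18) = mex{1,3,2,1,3} = 0
G(19) = mex{0,0,3,2,0} = 1
G(20) = mex{1,1,0,3,1} = 2
G(21) = mex{2,0,1,2,0} = 3
G(22) = mex{3,1,0,3,1} = 2
G(23) = mex{2,2,1,0,2} = 3
G(24) = mex{3,3,2,1,3} = 0
G(25) = mex{0,2,3,0,2} = 1
G(26) = mex{1,3,2,1,3} = 0
G(27) = mex{0,0,3,2,0} = 1
G(28) = mex{1,1,0,3,1} = 2
G(29) = mex{2,0,1,2,0} = 3
P-positions are exactly the n with G(n) = 0.

0, 2, 8, 10, 16, 18, 24, 26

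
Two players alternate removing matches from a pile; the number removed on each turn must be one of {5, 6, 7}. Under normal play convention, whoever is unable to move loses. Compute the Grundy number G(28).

0

n :  0  1  2  3  4  5  6  7  8  9 10 11 12 13 14 15 16 17 18 19 20 21 22 23 24 25 26 27 28
G :  0  0  0  0  0  1  1  1  1  1  2  2  0  0  0  0  0  1  1  1  1  1  2  2  0  0  0  0  0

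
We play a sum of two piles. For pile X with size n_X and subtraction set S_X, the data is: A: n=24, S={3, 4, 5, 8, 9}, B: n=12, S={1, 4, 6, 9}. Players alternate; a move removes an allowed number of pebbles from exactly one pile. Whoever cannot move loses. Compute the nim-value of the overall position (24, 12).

Pile A, S = {3, 4, 5, 8, 9}:
n :  0  1  2  3  4  5  6  7  8  9 10 11 12 13 14 15 16 17 18 19 20 21 22 23 24
G :  0  0  0  1  1  1  2  2  2  3  3  3  0  0  0  1  1  1  2  2  2  3  3  3  0
G_A(24) = 0.
Pile B, S = {1, 4, 6, 9}:
G(0) = 0
G(1) = mex{0} = 1
G(2) = mex{1} = 0
G(3) = mex{0} = 1
G(4) = mex{1,0} = 2
G(5) = mex{2,1} = 0
G(6) = mex{0,0,0} = 1
G(7) = mex{1,1,1} = 0
G(8) = mex{0,2,0} = 1
G(9) = mex{1,0,1,0} = 2
G(10) = mex{2,1,2,1} = 0
G(11) = mex{0,0,0,0} = 1
G(12) = mex{1,1,1,1} = 0
G_B(12) = 0.
Combined Grundy value = 0 ⊕ 0 = 0.

0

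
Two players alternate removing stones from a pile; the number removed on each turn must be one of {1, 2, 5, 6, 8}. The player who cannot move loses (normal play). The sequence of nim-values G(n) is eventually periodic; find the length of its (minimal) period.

G(0) = 0
G(1) = mex{0} = 1
G(2) = mex{1,0} = 2
G(3) = mex{2,1} = 0
G(4) = mex{0,2} = 1
G(5) = mex{1,0,0} = 2
G(6) = mex{2,1,1,0} = 3
G(7) = mex{3,2,2,1} = 0
G(8) = mex{0,3,0,2,0} = 1
G(9) = mex{1,0,1,0,1} = 2
G(10) = mex{2,1,2,1,2} = 0
G(11) = mex{0,2,3,2,0} = 1
G(12) = mex{1,0,0,3,1} = 2
G(13) = mex{2,1,1,0,2} = 3
G(14) = mex{3,2,2,1,3} = 0
G(15) = mex{0,3,0,2,0} = 1
G(16) = mex{1,0,1,0,1} = 2
G(n+7) = G(n) holds for n = 0,…,7 (a full window of length max(S) = 8), so the sequence is purely periodic with period 7.

7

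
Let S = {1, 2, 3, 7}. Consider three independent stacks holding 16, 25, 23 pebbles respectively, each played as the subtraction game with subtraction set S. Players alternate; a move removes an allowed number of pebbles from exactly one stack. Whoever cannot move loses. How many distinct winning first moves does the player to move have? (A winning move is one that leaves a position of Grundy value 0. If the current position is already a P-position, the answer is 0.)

All stacks use S = {1, 2, 3, 7}:
n :  0  1  2  3  4  5  6  7  8  9 10 11 12 13 14 15 16 17 18 19 20 21 22 23 24 25
G :  0  1  2  3  0  1  2  3  0  1  2  3  0  1  2  3  0  1  2  3  0  1  2  3  0  1
Stack A: G(16) = 0.
Stack B: G(25) = 1.
Stack C: G(23) = 3.
Combined Grundy value = 0 ⊕ 1 ⊕ 3 = 2.
A winning move leaves total XOR = 0, i.e. changes one component's Grundy value g to g ⊕ X where X is the current total.
Stack A: need g' = 0⊕2 = 2. Options: 16−1→G=3, 16−2→G=2, 16−3→G=1, 16−7→G=1. Hits: 1.
Stack B: need g' = 1⊕2 = 3. Options: 25−1→G=0, 25−2→G=3, 25−3→G=2, 25−7→G=2. Hits: 1.
Stack C: need g' = 3⊕2 = 1. Options: 23−1→G=2, 23−2→G=1, 23−3→G=0, 23−7→G=0. Hits: 1.

3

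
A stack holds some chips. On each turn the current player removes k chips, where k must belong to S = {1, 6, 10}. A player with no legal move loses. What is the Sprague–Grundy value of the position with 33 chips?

1

G(0) = 0
G(1) = mex{0} = 1
G(2) = mex{1} = 0
G(3) = mex{0} = 1
G(4) = mex{1} = 0
G(5) = mex{0} = 1
G(6) = mex{1,0} = 2
G(7) = mex{2,1} = 0
G(8) = mex{0,0} = 1
G(9) = mex{1,1} = 0
G(10) = mex{0,0,0} = 1
G(11) = mex{1,1,1} = 0
G(12) = mex{0,2,0} = 1
G(13) = mex{1,0,1} = 2
G(14) = mex{2,1,0} = 3
G(15) = mex{3,0,1} = 2
G(16) = mex{2,1,2} = 0
G(17) = mex{0,0,0} = 1
G(18) = mex{1,1,1} = 0
G(19) = mex{0,2,0} = 1
G(20) = mex{1,3,1} = 0
G(21) = mex{0,2,0} = 1
G(22) = mex{1,0,1} = 2
G(23) = mex{2,1,2} = 0
G(24) = mex{0,0,3} = 1
G(25) = mex{1,1,2} = 0
G(26) = mex{0,0,0} = 1
G(27) = mex{1,1,1} = 0
G(28) = mex{0,2,0} = 1
G(29) = mex{1,0,1} = 2
G(30) = mex{2,1,0} = 3
G(31) = mex{3,0,1} = 2
G(32) = mex{2,1,2} = 0
G(33) = mex{0,0,0} = 1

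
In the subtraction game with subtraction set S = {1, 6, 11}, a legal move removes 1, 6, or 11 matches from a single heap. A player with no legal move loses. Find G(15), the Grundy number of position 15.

n :  0  1  2  3  4  5  6  7  8  9 10 11 12 13 14 15
G :  0  1  0  1  0  1  2  0  1  0  1  2  0  1  0  1

1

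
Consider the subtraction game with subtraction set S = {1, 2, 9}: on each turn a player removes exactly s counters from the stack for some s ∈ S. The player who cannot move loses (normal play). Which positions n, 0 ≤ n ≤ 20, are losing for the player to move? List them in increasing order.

G(0) = 0
G(1) = mex{0} = 1
G(2) = mex{1,0} = 2
G(3) = mex{2,1} = 0
G(4) = mex{0,2} = 1
G(5) = mex{1,0} = 2
G(6) = mex{2,1} = 0
G(7) = mex{0,2} = 1
G(8) = mex{1,0} = 2
G(9) = mex{2,1,0} = 3
G(10) = mex{3,2,1} = 0
G(11) = mex{0,3,2} = 1
G(12) = mex{1,0,0} = 2
G(13) = mex{2,1,1} = 0
G(14) = mex{0,2,2} = 1
G(15) = mex{1,0,0} = 2
G(16) = mex{2,1,1} = 0
G(17) = mex{0,2,2} = 1
G(18) = mex{1,0,3} = 2
G(19) = mex{2,1,0} = 3
G(20) = mex{3,2,1} = 0
P-positions are exactly the n with G(n) = 0.

0, 3, 6, 10, 13, 16, 20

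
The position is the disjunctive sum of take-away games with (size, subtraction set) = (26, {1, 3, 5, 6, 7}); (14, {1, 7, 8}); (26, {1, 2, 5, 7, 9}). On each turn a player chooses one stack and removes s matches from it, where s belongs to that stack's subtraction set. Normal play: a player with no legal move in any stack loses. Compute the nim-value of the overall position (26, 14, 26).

1

Stack A, S = {1, 3, 5, 6, 7}:
G(0) = 0
G(1) = mex{0} = 1
G(2) = mex{1} = 0
G(3) = mex{0,0} = 1
G(4) = mex{1,1} = 0
G(5) = mex{0,0,0} = 1
G(6) = mex{1,1,1,0} = 2
G(7) = mex{2,0,0,1,0} = 3
G(8) = mex{3,1,1,0,1} = 2
G(9) = mex{2,2,0,1,0} = 3
G(10) = mex{3,3,1,0,1} = 2
G(11) = mex{2,2,2,1,0} = 3
G(12) = mex{3,3,3,2,1} = 0
G(13) = mex{0,2,2,3,2} = 1
G(14) = mex{1,3,3,2,3} = 0
G(15) = mex{0,0,2,3,2} = 1
G(16) = mex{1,1,3,2,3} = 0
G(17) = mex{0,0,0,3,2} = 1
G(18) = mex{1,1,1,0,3} = 2
G(19) = mex{2,0,0,1,0} = 3
G(20) = mex{3,1,1,0,1} = 2
G(21) = mex{2,2,0,1,0} = 3
G(22) = mex{3,3,1,0,1} = 2
G(23) = mex{2,2,2,1,0} = 3
G(24) = mex{3,3,3,2,1} = 0
G(25) = mex{0,2,2,3,2} = 1
G(26) = mex{1,3,3,2,3} = 0
G_A(26) = 0.
Stack B, S = {1, 7, 8}:
G(0) = 0
G(1) = mex{0} = 1
G(2) = mex{1} = 0
G(3) = mex{0} = 1
G(4) = mex{1} = 0
G(5) = mex{0} = 1
G(6) = mex{1} = 0
G(7) = mex{0,0} = 1
G(8) = mex{1,1,0} = 2
G(9) = mex{2,0,1} = 3
G(10) = mex{3,1,0} = 2
G(11) = mex{2,0,1} = 3
G(12) = mex{3,1,0} = 2
G(13) = mex{2,0,1} = 3
G(14) = mex{3,1,0} = 2
G_B(14) = 2.
Stack C, S = {1, 2, 5, 7, 9}:
G(0) = 0
G(1) = mex{0} = 1
G(2) = mex{1,0} = 2
G(3) = mex{2,1} = 0
G(4) = mex{0,2} = 1
G(5) = mex{1,0,0} = 2
G(6) = mex{2,1,1} = 0
G(7) = mex{0,2,2,0} = 1
G(8) = mex{1,0,0,1} = 2
G(9) = mex{2,1,1,2,0} = 3
G(10) = mex{3,2,2,0,1} = 4
G(11) = mex{4,3,0,1,2} = 5
G(12) = mex{5,4,1,2,0} = 3
G(13) = mex{3,5,2,0,1} = 4
G(14) = mex{4,3,3,1,2} = 0
G(15) = mex{0,4,4,2,0} = 1
G(16) = mex{1,0,5,3,1} = 2
G(17) = mex{2,1,3,4,2} = 0
G(18) = mex{0,2,4,5,3} = 1
G(19) = mex{1,0,0,3,4} = 2
G(20) = mex{2,1,1,4,5} = 0
G(21) = mex{0,2,2,0,3} = 1
G(22) = mex{1,0,0,1,4} = 2
G(23) = mex{2,1,1,2,0} = 3
G(24) = mex{3,2,2,0,1} = 4
G(25) = mex{4,3,0,1,2} = 5
G(26) = mex{5,4,1,2,0} = 3
G_C(26) = 3.
Combined Grundy value = 0 ⊕ 2 ⊕ 3 = 1.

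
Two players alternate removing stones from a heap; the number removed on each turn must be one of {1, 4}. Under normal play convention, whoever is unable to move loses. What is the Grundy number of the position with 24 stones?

G(0) = 0
G(1) = mex{0} = 1
G(2) = mex{1} = 0
G(3) = mex{0} = 1
G(4) = mex{1,0} = 2
G(5) = mex{2,1} = 0
G(6) = mex{0,0} = 1
G(7) = mex{1,1} = 0
G(8) = mex{0,2} = 1
G(9) = mex{1,0} = 2
G(10) = mex{2,1} = 0
G(11) = mex{0,0} = 1
G(12) = mex{1,1} = 0
G(13) = mex{0,2} = 1
G(14) = mex{1,0} = 2
G(15) = mex{2,1} = 0
G(16) = mex{0,0} = 1
G(17) = mex{1,1} = 0
G(18) = mex{0,2} = 1
G(19) = mex{1,0} = 2
G(20) = mex{2,1} = 0
G(21) = mex{0,0} = 1
G(22) = mex{1,1} = 0
G(23) = mex{0,2} = 1
G(24) = mex{1,0} = 2

2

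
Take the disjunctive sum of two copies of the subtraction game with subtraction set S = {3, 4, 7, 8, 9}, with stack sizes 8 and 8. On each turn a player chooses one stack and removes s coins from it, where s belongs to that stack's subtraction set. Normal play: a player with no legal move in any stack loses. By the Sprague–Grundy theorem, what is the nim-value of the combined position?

All stacks use S = {3, 4, 7, 8, 9}:
G(0) = 0
G(1) = mex{} = 0
G(2) = mex{} = 0
G(3) = mex{0} = 1
G(4) = mex{0,0} = 1
G(5) = mex{0,0} = 1
G(6) = mex{1,0} = 2
G(7) = mex{1,1,0} = 2
G(8) = mex{1,1,0,0} = 2
Stack A: G(8) = 2.
Stack B: G(8) = 2.
Combined Grundy value = 2 ⊕ 2 = 0.

0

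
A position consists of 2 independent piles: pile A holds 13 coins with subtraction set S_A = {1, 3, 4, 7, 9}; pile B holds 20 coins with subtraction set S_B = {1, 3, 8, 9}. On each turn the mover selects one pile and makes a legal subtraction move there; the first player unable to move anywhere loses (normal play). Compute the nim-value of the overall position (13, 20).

Pile A, S = {1, 3, 4, 7, 9}:
n :  0  1  2  3  4  5  6  7  8  9 10 11 12 13
G :  0  1  0  1  2  3  2  3  0  1  0  1  2  3
G_A(13) = 3.
Pile B, S = {1, 3, 8, 9}:
n :  0  1  2  3  4  5  6  7  8  9 10 11 12 13 14 15 16 17 18 19 20
G :  0  1  0  1  0  1  0  1  2  3  2  3  2  3  2  3  0  1  0  1  0
G_B(20) = 0.
Combined Grundy value = 3 ⊕ 0 = 3.

3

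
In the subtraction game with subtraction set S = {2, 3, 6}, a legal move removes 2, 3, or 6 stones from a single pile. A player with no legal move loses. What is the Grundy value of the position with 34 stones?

n :  0  1  2  3  4  5  6  7  8  9 10 11 12 13 14 15 16 17 18 19 20 21 22 23 24 25 26 27 28 29 30 31 32 33 34
G :  0  0  1  1  2  0  3  1  2  0  0  1  1  2  0  3  1  2  0  0  1  1  2  0  3  1  2  0  0  1  1  2  0  3  1

1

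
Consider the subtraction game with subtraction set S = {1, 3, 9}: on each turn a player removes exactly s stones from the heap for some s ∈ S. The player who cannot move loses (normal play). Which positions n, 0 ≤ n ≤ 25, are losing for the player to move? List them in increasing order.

0, 2, 4, 6, 8, 10, 12, 14, 16, 18, 20, 22, 24

n :  0  1  2  3  4  5  6  7  8  9 10 11 12 13 14 15 16 17 18 19 20 21 22 23 24 25
G :  0  1  0  1  0  1  0  1  0  1  0  1  0  1  0  1  0  1  0  1  0  1  0  1  0  1
P-positions are exactly the n with G(n) = 0.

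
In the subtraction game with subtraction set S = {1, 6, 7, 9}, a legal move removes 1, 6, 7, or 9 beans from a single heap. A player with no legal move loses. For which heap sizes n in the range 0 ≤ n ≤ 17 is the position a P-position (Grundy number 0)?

0, 2, 4, 12, 14, 16

G(0) = 0
G(1) = mex{0} = 1
G(2) = mex{1} = 0
G(3) = mex{0} = 1
G(4) = mex{1} = 0
G(5) = mex{0} = 1
G(6) = mex{1,0} = 2
G(7) = mex{2,1,0} = 3
G(8) = mex{3,0,1} = 2
G(9) = mex{2,1,0,0} = 3
G(10) = mex{3,0,1,1} = 2
G(11) = mex{2,1,0,0} = 3
G(12) = mex{3,2,1,1} = 0
G(13) = mex{0,3,2,0} = 1
G(14) = mex{1,2,3,1} = 0
G(15) = mex{0,3,2,2} = 1
G(16) = mex{1,2,3,3} = 0
G(17) = mex{0,3,2,2} = 1
P-positions are exactly the n with G(n) = 0.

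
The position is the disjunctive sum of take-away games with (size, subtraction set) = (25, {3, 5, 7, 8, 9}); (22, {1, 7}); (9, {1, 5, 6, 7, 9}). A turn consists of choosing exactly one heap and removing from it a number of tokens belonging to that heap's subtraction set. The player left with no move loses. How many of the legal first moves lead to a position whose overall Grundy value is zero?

4

Heap A, S = {3, 5, 7, 8, 9}:
n :  0  1  2  3  4  5  6  7  8  9 10 11 12 13 14 15 16 17 18 19 20 21 22 23 24 25
G :  0  0  0  1  1  1  2  2  2  3  3  3  0  0  0  1  1  1  2  2  2  3  3  3  0  0
G_A(25) = 0.
Heap B, S = {1, 7}:
G(0) = 0
G(1) = mex{0} = 1
G(2) = mex{1} = 0
G(3) = mex{0} = 1
G(4) = mex{1} = 0
G(5) = mex{0} = 1
G(6) = mex{1} = 0
G(7) = mex{0,0} = 1
G(8) = mex{1,1} = 0
G(9) = mex{0,0} = 1
G(10) = mex{1,1} = 0
G(11) = mex{0,0} = 1
G(12) = mex{1,1} = 0
G(13) = mex{0,0} = 1
G(14) = mex{1,1} = 0
G(15) = mex{0,0} = 1
G(16) = mex{1,1} = 0
G(17) = mex{0,0} = 1
G(18) = mex{1,1} = 0
G(19) = mex{0,0} = 1
G(20) = mex{1,1} = 0
G(21) = mex{0,0} = 1
G(22) = mex{1,1} = 0
G_B(22) = 0.
Heap C, S = {1, 5, 6, 7, 9}:
G(0) = 0
G(1) = mex{0} = 1
G(2) = mex{1} = 0
G(3) = mex{0} = 1
G(4) = mex{1} = 0
G(5) = mex{0,0} = 1
G(6) = mex{1,1,0} = 2
G(7) = mex{2,0,1,0} = 3
G(8) = mex{3,1,0,1} = 2
G(9) = mex{2,0,1,0,0} = 3
G_C(9) = 3.
Combined Grundy value = 0 ⊕ 0 ⊕ 3 = 3.
A winning move leaves total XOR = 0, i.e. changes one component's Grundy value g to g ⊕ X where X is the current total.
Heap A: need g' = 0⊕3 = 3. Options: 25−3→G=3, 25−5→G=2, 25−7→G=2, 25−8→G=1, 25−9→G=1. Hits: 1.
Heap B: need g' = 0⊕3 = 3. Options: 22−1→G=1, 22−7→G=1. Hits: 0.
Heap C: need g' = 3⊕3 = 0. Options: 9−1→G=2, 9−5→G=0, 9−6→G=1, 9−7→G=0, 9−9→G=0. Hits: 3.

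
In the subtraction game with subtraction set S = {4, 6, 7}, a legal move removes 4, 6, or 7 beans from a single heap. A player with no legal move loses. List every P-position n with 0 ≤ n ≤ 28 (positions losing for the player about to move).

n :  0  1  2  3  4  5  6  7  8  9 10 11 12 13 14 15 16 17 18 19 20 21 22 23 24 25 26 27 28
G :  0  0  0  0  1  1  1  1  2  2  2  0  0  0  0  1  1  1  1  2  2  2  0  0  0  0  1  1  1
P-positions are exactly the n with G(n) = 0.

0, 1, 2, 3, 11, 12, 13, 14, 22, 23, 24, 25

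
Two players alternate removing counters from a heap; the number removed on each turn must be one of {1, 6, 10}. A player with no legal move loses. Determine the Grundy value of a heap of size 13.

G(0) = 0
G(1) = mex{0} = 1
G(2) = mex{1} = 0
G(3) = mex{0} = 1
G(4) = mex{1} = 0
G(5) = mex{0} = 1
G(6) = mex{1,0} = 2
G(7) = mex{2,1} = 0
G(8) = mex{0,0} = 1
G(9) = mex{1,1} = 0
G(10) = mex{0,0,0} = 1
G(11) = mex{1,1,1} = 0
G(12) = mex{0,2,0} = 1
G(13) = mex{1,0,1} = 2

2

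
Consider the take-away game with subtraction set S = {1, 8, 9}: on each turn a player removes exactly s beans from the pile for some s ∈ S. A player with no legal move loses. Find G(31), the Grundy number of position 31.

3

G(0) = 0
G(1) = mex{0} = 1
G(2) = mex{1} = 0
G(3) = mex{0} = 1
G(4) = mex{1} = 0
G(5) = mex{0} = 1
G(6) = mex{1} = 0
G(7) = mex{0} = 1
G(8) = mex{1,0} = 2
G(9) = mex{2,1,0} = 3
G(10) = mex{3,0,1} = 2
G(11) = mex{2,1,0} = 3
G(12) = mex{3,0,1} = 2
G(13) = mex{2,1,0} = 3
G(14) = mex{3,0,1} = 2
G(15) = mex{2,1,0} = 3
G(16) = mex{3,2,1} = 0
G(17) = mex{0,3,2} = 1
G(18) = mex{1,2,3} = 0
G(19) = mex{0,3,2} = 1
G(20) = mex{1,2,3} = 0
G(21) = mex{0,3,2} = 1
G(22) = mex{1,2,3} = 0
G(23) = mex{0,3,2} = 1
G(24) = mex{1,0,3} = 2
G(25) = mex{2,1,0} = 3
G(26) = mex{3,0,1} = 2
G(27) = mex{2,1,0} = 3
G(28) = mex{3,0,1} = 2
G(29) = mex{2,1,0} = 3
G(30) = mex{3,0,1} = 2
G(31) = mex{2,1,0} = 3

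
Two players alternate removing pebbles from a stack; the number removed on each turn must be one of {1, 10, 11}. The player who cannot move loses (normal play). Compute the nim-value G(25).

1

n :  0  1  2  3  4  5  6  7  8  9 10 11 12 13 14 15 16 17 18 19 20 21 22 23 24 25
G :  0  1  0  1  0  1  0  1  0  1  2  3  2  3  2  3  2  3  2  3  0  1  0  1  0  1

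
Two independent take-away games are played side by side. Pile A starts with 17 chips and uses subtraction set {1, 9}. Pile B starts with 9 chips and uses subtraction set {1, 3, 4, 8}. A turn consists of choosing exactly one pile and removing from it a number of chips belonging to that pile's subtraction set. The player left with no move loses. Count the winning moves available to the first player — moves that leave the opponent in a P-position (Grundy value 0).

Pile A, S = {1, 9}:
n :  0  1  2  3  4  5  6  7  8  9 10 11 12 13 14 15 16 17
G :  0  1  0  1  0  1  0  1  0  1  0  1  0  1  0  1  0  1
G_A(17) = 1.
Pile B, S = {1, 3, 4, 8}:
G(0) = 0
G(1) = mex{0} = 1
G(2) = mex{1} = 0
G(3) = mex{0,0} = 1
G(4) = mex{1,1,0} = 2
G(5) = mex{2,0,1} = 3
G(6) = mex{3,1,0} = 2
G(7) = mex{2,2,1} = 0
G(8) = mex{0,3,2,0} = 1
G(9) = mex{1,2,3,1} = 0
G_B(9) = 0.
Combined Grundy value = 1 ⊕ 0 = 1.
A winning move leaves total XOR = 0, i.e. changes one component's Grundy value g to g ⊕ X where X is the current total.
Pile A: need g' = 1⊕1 = 0. Options: 17−1→G=0, 17−9→G=0. Hits: 2.
Pile B: need g' = 0⊕1 = 1. Options: 9−1→G=1, 9−3→G=2, 9−4→G=3, 9−8→G=1. Hits: 2.

4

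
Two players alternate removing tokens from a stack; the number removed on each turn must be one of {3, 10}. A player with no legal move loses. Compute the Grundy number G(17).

1

G(0) = 0
G(1) = mex{} = 0
G(2) = mex{} = 0
G(3) = mex{0} = 1
G(4) = mex{0} = 1
G(5) = mex{0} = 1
G(6) = mex{1} = 0
G(7) = mex{1} = 0
G(8) = mex{1} = 0
G(9) = mex{0} = 1
G(10) = mex{0,0} = 1
G(11) = mex{0,0} = 1
G(12) = mex{1,0} = 2
G(13) = mex{1,1} = 0
G(14) = mex{1,1} = 0
G(15) = mex{2,1} = 0
G(16) = mex{0,0} = 1
G(17) = mex{0,0} = 1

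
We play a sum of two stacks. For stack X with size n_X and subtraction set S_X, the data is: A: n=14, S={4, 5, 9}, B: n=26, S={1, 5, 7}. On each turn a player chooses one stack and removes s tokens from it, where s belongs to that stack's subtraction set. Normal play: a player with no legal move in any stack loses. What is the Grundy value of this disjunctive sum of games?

0

Stack A, S = {4, 5, 9}:
G(0) = 0
G(1) = mex{} = 0
G(2) = mex{} = 0
G(3) = mex{} = 0
G(4) = mex{0} = 1
G(5) = mex{0,0} = 1
G(6) = mex{0,0} = 1
G(7) = mex{0,0} = 1
G(8) = mex{1,0} = 2
G(9) = mex{1,1,0} = 2
G(10) = mex{1,1,0} = 2
G(11) = mex{1,1,0} = 2
G(12) = mex{2,1,0} = 3
G(13) = mex{2,2,1} = 0
G(14) = mex{2,2,1} = 0
G_A(14) = 0.
Stack B, S = {1, 5, 7}:
G(0) = 0
G(1) = mex{0} = 1
G(2) = mex{1} = 0
G(3) = mex{0} = 1
G(4) = mex{1} = 0
G(5) = mex{0,0} = 1
G(6) = mex{1,1} = 0
G(7) = mex{0,0,0} = 1
G(8) = mex{1,1,1} = 0
G(9) = mex{0,0,0} = 1
G(10) = mex{1,1,1} = 0
G(11) = mex{0,0,0} = 1
G(12) = mex{1,1,1} = 0
G(13) = mex{0,0,0} = 1
G(14) = mex{1,1,1} = 0
G(15) = mex{0,0,0} = 1
G(16) = mex{1,1,1} = 0
G(17) = mex{0,0,0} = 1
G(18) = mex{1,1,1} = 0
G(19) = mex{0,0,0} = 1
G(20) = mex{1,1,1} = 0
G(21) = mex{0,0,0} = 1
G(22) = mex{1,1,1} = 0
G(23) = mex{0,0,0} = 1
G(24) = mex{1,1,1} = 0
G(25) = mex{0,0,0} = 1
G(26) = mex{1,1,1} = 0
G_B(26) = 0.
Combined Grundy value = 0 ⊕ 0 = 0.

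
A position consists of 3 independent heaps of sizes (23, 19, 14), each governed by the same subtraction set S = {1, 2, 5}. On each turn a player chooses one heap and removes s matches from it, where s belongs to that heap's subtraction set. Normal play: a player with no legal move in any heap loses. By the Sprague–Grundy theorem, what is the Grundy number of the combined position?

1

All heaps use S = {1, 2, 5}:
n :  0  1  2  3  4  5  6  7  8  9 10 11 12 13 14 15 16 17 18 19 20 21 22 23
G :  0  1  2  0  1  2  0  1  2  0  1  2  0  1  2  0  1  2  0  1  2  0  1  2
Heap A: G(23) = 2.
Heap B: G(19) = 1.
Heap C: G(14) = 2.
Combined Grundy value = 2 ⊕ 1 ⊕ 2 = 1.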